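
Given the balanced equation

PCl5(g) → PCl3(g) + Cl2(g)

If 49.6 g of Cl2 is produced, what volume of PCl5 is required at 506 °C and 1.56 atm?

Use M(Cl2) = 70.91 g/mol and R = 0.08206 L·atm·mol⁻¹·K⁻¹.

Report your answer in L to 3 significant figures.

28.7 L

n(Cl2) = 49.60 / 70.91 = 0.6995 mol
n(PCl5) = (1/1) × 0.6995 = 0.6995 mol
V = nRT/P = 0.6995 × 0.08206 × 779.15 / 1.56 = 28.67 L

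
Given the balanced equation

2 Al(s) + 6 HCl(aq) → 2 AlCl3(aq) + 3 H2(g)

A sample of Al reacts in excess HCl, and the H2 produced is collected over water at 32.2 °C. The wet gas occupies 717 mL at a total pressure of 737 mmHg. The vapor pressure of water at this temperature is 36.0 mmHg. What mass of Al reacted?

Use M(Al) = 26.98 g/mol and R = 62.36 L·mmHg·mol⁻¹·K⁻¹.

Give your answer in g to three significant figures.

P(H2) = 737 − 36.0 = 701.0 mmHg
n(H2) = PV/RT = (701.0 × 0.7170) / (62.36 × 305.35) = 0.02640 mol
n(Al) = (2/3) × 0.02640 = 0.01760 mol
m(Al) = 0.01760 × 26.98 = 0.4748 g

0.475 g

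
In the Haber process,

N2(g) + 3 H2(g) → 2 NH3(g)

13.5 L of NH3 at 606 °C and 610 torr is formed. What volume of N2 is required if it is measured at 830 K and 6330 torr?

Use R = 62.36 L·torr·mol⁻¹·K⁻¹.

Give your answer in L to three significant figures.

n(NH3) = PV/RT = (610 × 13.5) / (62.36 × 879.15) = 0.1502 mol
n(N2) = (1/2) × 0.1502 = 0.07510 mol
V = nRT/P = 0.07510 × 62.36 × 830 / 6330 = 0.6141 L

0.614 L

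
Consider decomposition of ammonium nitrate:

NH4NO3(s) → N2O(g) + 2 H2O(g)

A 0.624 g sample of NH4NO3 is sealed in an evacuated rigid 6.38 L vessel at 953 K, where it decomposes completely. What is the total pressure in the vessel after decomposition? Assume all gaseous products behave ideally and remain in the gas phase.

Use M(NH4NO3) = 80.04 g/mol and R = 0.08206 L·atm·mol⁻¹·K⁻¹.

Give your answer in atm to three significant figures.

n(NH4NO3) = 0.624 / 80.04 = 0.007796 mol
n(gas produced) = (3/1) × 0.007796 = 0.02339 mol
P = nRT/V = 0.02339 × 0.08206 × 953 / 6.38 = 0.2867 atm

0.287 atm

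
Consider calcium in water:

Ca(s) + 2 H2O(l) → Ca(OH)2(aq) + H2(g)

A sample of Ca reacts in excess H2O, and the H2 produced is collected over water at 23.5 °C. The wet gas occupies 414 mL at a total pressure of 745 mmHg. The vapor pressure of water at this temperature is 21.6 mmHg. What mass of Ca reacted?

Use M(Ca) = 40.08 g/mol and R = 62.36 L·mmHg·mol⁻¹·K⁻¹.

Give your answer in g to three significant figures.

0.649 g

P(H2) = 745 − 21.6 = 723.4 mmHg
n(H2) = PV/RT = (723.4 × 0.4140) / (62.36 × 296.65) = 0.01619 mol
n(Ca) = (1/1) × 0.01619 = 0.01619 mol
m(Ca) = 0.01619 × 40.08 = 0.6489 g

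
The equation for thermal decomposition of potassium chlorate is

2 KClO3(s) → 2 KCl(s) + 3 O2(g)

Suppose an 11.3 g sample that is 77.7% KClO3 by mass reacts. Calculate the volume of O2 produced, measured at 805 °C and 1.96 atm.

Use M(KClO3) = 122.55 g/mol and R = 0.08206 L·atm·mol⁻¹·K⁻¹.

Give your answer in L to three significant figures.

4.85 L

mass of KClO3 = 11.3 × 77.7/100 = 8.780 g
n(KClO3) = 8.780 / 122.55 = 0.07164 mol
n(O2) = (3/2) × 0.07164 = 0.1075 mol
V = nRT/P = 0.1075 × 0.08206 × 1078.15 / 1.96 = 4.852 L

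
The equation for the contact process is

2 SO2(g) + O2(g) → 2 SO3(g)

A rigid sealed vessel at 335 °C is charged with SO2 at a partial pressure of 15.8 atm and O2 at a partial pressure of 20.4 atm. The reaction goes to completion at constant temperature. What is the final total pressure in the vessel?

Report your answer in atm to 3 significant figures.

Because the vessel is rigid and T is held at 335 °C, work the stoichiometry in partial pressures (P_i = n_iRT/V).
P(O2) required for 15.8 atm of SO2 = (1/2) × 15.8 = 7.900 atm; available 20.4 atm, so SO2 is limiting.
P(O2) remaining = 20.4 − (1/2) × 15.8 = 12.50 atm
P(gaseous products) = (2)/2 × 15.8 = 15.80 atm
P_total at 335 °C = 12.50 + 15.80 = 28.30 atm

28.3 atm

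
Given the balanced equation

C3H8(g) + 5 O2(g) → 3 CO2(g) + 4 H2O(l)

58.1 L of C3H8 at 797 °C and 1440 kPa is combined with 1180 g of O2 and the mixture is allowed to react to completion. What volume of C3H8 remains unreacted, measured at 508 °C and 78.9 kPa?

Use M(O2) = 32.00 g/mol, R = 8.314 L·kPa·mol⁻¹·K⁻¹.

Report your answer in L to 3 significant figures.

167 L

n(C3H8) = PV/RT = (1440 × 58.1) / (8.314 × 1070.15) = 9.403 mol
n(O2) = 1180 / 32.00 = 36.88 mol
For 9.403 mol C3H8, stoichiometry requires (5/1) × 9.403 = 47.02 mol O2; 36.88 mol is available, so O2 is limiting.
n(C3H8) consumed = (1/5) × 36.88 = 7.376 mol; remaining = 9.403 − 7.376 = 2.027 mol
V(C3H8) = nRT/P = 2.027 × 8.314 × 781.15 / 78.9 = 166.8 L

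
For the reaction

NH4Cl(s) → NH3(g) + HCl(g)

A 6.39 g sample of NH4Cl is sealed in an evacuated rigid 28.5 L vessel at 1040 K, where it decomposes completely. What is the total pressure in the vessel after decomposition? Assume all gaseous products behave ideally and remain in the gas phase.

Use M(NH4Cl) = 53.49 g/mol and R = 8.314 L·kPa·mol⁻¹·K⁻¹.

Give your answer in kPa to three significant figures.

n(NH4Cl) = 6.39 / 53.49 = 0.1195 mol
n(gas produced) = (2/1) × 0.1195 = 0.2390 mol
P = nRT/V = 0.2390 × 8.314 × 1040 / 28.5 = 72.51 kPa

72.5 kPa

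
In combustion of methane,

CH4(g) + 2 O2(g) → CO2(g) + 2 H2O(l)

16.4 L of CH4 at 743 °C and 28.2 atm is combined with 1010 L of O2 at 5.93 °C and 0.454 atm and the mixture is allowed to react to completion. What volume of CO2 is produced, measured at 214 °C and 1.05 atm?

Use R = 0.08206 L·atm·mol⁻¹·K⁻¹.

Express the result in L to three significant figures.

211 L

n(CH4) = PV/RT = (28.2 × 16.4) / (0.08206 × 1016.15) = 5.546 mol
n(O2) = PV/RT = (0.454 × 1010) / (0.08206 × 279.08) = 20.02 mol
For 5.546 mol CH4, stoichiometry requires (2/1) × 5.546 = 11.09 mol O2; 20.02 mol is available, so CH4 is limiting.
n(CO2) = (1/1) × 5.546 = 5.546 mol
V(CO2) = nRT/P = 5.546 × 0.08206 × 487.15 / 1.05 = 211.1 L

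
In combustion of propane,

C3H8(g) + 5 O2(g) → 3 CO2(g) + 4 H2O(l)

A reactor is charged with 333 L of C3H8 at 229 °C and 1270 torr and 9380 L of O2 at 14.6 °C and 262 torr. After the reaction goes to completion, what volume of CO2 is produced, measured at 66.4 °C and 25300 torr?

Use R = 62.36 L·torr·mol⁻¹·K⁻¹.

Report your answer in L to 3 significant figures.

n(C3H8) = PV/RT = (1270 × 333) / (62.36 × 502.15) = 13.51 mol
n(O2) = PV/RT = (262 × 9380) / (62.36 × 287.75) = 137.0 mol
For 13.51 mol C3H8, stoichiometry requires (5/1) × 13.51 = 67.55 mol O2; 137.0 mol is available, so C3H8 is limiting.
n(CO2) = (3/1) × 13.51 = 40.53 mol
V(CO2) = nRT/P = 40.53 × 62.36 × 339.55 / 25300 = 33.92 L

33.9 L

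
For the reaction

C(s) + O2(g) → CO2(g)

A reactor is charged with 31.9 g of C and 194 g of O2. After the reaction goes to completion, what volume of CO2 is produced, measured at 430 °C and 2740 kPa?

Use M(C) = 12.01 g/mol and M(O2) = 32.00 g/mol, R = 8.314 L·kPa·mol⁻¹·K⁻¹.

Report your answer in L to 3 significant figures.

n(C) = 31.9 / 12.01 = 2.656 mol
n(O2) = 194 / 32.00 = 6.062 mol
For 2.656 mol C, stoichiometry requires (1/1) × 2.656 = 2.656 mol O2; 6.062 mol is available, so C is limiting.
n(CO2) = (1/1) × 2.656 = 2.656 mol
V(CO2) = nRT/P = 2.656 × 8.314 × 703.15 / 2740 = 5.667 L

5.67 L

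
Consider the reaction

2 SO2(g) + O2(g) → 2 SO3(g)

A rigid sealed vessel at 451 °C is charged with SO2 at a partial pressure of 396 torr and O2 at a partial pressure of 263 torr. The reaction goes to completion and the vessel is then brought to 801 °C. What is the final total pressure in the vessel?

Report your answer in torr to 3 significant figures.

With V and T fixed, P_i ∝ n_i, so the mole ratios apply directly to partial pressures at 451 °C.
P(O2) required for 396 torr of SO2 = (1/2) × 396 = 198.0 torr; available 263 torr, so SO2 is limiting.
P(O2) remaining = 263 − (1/2) × 396 = 65.00 torr
P(gaseous products) = (2)/2 × 396 = 396.0 torr
P_total at 451 °C = 65.00 + 396.0 = 461.0 torr
Scaling to 801 °C: P = 461.0 × 1074.15/724.15 = 683.8 torr

684 torr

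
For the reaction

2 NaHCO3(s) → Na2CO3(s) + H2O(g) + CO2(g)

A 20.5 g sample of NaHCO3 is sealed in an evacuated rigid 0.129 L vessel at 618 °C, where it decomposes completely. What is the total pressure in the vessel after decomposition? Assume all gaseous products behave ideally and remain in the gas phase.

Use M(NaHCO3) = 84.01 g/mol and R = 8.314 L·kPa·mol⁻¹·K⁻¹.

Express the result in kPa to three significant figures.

14000 kPa

n(NaHCO3) = 20.5 / 84.01 = 0.2440 mol
n(gas produced) = (2/2) × 0.2440 = 0.2440 mol
P = nRT/V = 0.2440 × 8.314 × 891.15 / 0.129 = 14010 kPa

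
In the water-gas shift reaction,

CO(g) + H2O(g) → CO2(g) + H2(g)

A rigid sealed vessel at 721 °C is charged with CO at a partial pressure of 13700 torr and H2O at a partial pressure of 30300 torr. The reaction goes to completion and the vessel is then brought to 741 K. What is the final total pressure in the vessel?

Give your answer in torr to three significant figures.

32800 torr

At constant V, partial pressures at 721 °C are proportional to moles, so apply stoichiometry directly to pressures.
P(H2O) required for 13700 torr of CO = (1/1) × 13700 = 13700 torr; available 30300 torr, so CO is limiting.
P(H2O) remaining = 30300 − (1/1) × 13700 = 16600 torr
P(gaseous products) = (1+1)/1 × 13700 = 27400 torr
P_total at 721 °C = 16600 + 27400 = 44000 torr
Scaling to 741 K: P = 44000 × 741/994.15 = 32800 torr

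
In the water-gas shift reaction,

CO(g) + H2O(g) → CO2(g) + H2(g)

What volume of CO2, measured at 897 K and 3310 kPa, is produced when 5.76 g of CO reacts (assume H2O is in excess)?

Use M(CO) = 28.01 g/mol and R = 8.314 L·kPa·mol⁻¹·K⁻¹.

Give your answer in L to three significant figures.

n(CO) = 5.760 / 28.01 = 0.2056 mol
n(CO2) = (1/1) × 0.2056 = 0.2056 mol
V = nRT/P = 0.2056 × 8.314 × 897 / 3310 = 0.4632 L

0.463 L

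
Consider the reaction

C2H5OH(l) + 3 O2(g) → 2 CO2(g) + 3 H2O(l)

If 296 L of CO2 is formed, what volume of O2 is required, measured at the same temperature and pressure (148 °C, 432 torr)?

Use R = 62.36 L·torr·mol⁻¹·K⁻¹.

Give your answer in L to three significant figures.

At constant T and P, gas volumes are in the mole ratio: V(O2) = (3/2) × 296 = 444.0 L

444 L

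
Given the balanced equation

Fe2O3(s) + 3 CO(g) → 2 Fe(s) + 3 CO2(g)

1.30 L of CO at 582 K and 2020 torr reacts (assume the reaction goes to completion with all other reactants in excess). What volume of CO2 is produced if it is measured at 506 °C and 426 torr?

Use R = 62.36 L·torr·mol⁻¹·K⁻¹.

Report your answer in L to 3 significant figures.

n(CO) = PV/RT = (2020 × 1.30) / (62.36 × 582) = 0.07235 mol
n(CO2) = (3/3) × 0.07235 = 0.07235 mol
V = nRT/P = 0.07235 × 62.36 × 779.15 / 426 = 8.252 L

8.25 L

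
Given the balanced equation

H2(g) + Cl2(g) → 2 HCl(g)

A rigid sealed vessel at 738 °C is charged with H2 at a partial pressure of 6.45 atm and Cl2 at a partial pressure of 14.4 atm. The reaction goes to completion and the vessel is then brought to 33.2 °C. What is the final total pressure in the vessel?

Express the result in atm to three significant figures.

6.32 atm

At constant V, partial pressures at 738 °C are proportional to moles, so apply stoichiometry directly to pressures.
P(Cl2) required for 6.45 atm of H2 = (1/1) × 6.45 = 6.450 atm; available 14.4 atm, so H2 is limiting.
P(Cl2) remaining = 14.4 − (1/1) × 6.45 = 7.950 atm
P(gaseous products) = (2)/1 × 6.45 = 12.90 atm
P_total at 738 °C = 7.950 + 12.90 = 20.85 atm
Scaling to 33.2 °C: P = 20.85 × 306.35/1011.15 = 6.317 atm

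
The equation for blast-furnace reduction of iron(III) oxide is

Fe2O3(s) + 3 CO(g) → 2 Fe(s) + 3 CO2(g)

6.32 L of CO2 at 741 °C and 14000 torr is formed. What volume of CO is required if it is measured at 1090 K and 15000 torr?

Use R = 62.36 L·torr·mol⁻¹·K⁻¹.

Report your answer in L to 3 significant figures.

6.34 L

n(CO2) = PV/RT = (14000 × 6.32) / (62.36 × 1014.15) = 1.399 mol
n(CO) = (3/3) × 1.399 = 1.399 mol
V = nRT/P = 1.399 × 62.36 × 1090 / 15000 = 6.340 L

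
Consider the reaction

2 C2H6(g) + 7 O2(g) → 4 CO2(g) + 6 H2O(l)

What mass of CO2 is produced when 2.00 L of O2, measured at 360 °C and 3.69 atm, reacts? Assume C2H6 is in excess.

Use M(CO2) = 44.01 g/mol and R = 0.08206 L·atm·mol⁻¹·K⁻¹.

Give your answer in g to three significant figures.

3.57 g

n(O2) = PV/RT = (3.69 × 2.00) / (0.08206 × 633.15) = 0.1420 mol
n(CO2) = (4/7) × 0.1420 = 0.08114 mol
m(CO2) = 0.08114 × 44.01 = 3.571 g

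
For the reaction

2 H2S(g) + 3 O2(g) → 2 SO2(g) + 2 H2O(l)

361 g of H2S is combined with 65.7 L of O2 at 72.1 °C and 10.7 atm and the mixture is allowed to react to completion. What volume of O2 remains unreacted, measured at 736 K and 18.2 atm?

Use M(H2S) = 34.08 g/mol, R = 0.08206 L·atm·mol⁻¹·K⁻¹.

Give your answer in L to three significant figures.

n(H2S) = 361 / 34.08 = 10.59 mol
n(O2) = PV/RT = (10.7 × 65.7) / (0.08206 × 345.25) = 24.81 mol
For 10.59 mol H2S, stoichiometry requires (3/2) × 10.59 = 15.88 mol O2; 24.81 mol is available, so H2S is limiting.
n(O2) consumed = (3/2) × 10.59 = 15.88 mol; remaining = 24.81 − 15.88 = 8.930 mol
V(O2) = nRT/P = 8.930 × 0.08206 × 736 / 18.2 = 29.63 L

29.6 L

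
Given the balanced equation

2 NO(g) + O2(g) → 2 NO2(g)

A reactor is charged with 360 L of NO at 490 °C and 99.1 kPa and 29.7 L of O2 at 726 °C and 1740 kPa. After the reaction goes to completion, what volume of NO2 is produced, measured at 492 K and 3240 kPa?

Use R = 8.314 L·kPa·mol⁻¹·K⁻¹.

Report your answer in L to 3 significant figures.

7.10 L

n(NO) = PV/RT = (99.1 × 360) / (8.314 × 763.15) = 5.623 mol
n(O2) = PV/RT = (1740 × 29.7) / (8.314 × 999.15) = 6.221 mol
For 5.623 mol NO, stoichiometry requires (1/2) × 5.623 = 2.812 mol O2; 6.221 mol is available, so NO is limiting.
n(NO2) = (2/2) × 5.623 = 5.623 mol
V(NO2) = nRT/P = 5.623 × 8.314 × 492 / 3240 = 7.099 L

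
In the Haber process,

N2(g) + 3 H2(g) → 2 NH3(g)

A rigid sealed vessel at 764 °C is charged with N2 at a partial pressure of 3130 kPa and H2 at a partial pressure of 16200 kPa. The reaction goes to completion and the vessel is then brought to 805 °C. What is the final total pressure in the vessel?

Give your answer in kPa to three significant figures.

13600 kPa

With V and T fixed, P_i ∝ n_i, so the mole ratios apply directly to partial pressures at 764 °C.
P(H2) required for 3130 kPa of N2 = (3/1) × 3130 = 9390 kPa; available 16200 kPa, so N2 is limiting.
P(H2) remaining = 16200 − (3/1) × 3130 = 6810 kPa
P(gaseous products) = (2)/1 × 3130 = 6260 kPa
P_total at 764 °C = 6810 + 6260 = 13070 kPa
Scaling to 805 °C: P = 13070 × 1078.15/1037.15 = 13590 kPa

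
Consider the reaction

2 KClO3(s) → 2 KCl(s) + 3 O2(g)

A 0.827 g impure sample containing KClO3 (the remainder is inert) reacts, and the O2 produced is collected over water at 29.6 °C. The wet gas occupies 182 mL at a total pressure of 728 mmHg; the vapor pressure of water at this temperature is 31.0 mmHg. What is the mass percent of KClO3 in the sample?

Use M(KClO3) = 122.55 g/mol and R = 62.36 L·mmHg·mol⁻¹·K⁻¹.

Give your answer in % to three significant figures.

P(O2) = 728 − 31.0 = 697.0 mmHg
n(O2) = PV/RT = (697.0 × 0.1820) / (62.36 × 302.75) = 0.006719 mol
n(KClO3) = (2/3) × 0.006719 = 0.004479 mol
m(KClO3) = 0.004479 × 122.55 = 0.5489 g
%KClO3 = 0.5489 / 0.827 × 100 = 66.37%

66.4 %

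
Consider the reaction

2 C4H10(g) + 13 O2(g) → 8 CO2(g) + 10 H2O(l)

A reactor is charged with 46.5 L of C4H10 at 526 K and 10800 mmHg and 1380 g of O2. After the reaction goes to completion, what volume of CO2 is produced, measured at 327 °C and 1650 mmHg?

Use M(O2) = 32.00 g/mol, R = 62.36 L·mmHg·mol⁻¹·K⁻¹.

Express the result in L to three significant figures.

602 L

n(C4H10) = PV/RT = (10800 × 46.5) / (62.36 × 526) = 15.31 mol
n(O2) = 1380 / 32.00 = 43.12 mol
For 15.31 mol C4H10, stoichiometry requires (13/2) × 15.31 = 99.52 mol O2; 43.12 mol is available, so O2 is limiting.
n(CO2) = (8/13) × 43.12 = 26.54 mol
V(CO2) = nRT/P = 26.54 × 62.36 × 600.15 / 1650 = 602.0 L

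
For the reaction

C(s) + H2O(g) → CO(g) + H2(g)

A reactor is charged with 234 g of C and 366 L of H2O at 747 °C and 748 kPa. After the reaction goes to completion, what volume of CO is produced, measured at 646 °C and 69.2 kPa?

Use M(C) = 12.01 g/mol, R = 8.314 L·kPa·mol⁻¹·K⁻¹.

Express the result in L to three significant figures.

2150 L

n(C) = 234 / 12.01 = 19.48 mol
n(H2O) = PV/RT = (748 × 366) / (8.314 × 1020.15) = 32.28 mol
For 19.48 mol C, stoichiometry requires (1/1) × 19.48 = 19.48 mol H2O; 32.28 mol is available, so C is limiting.
n(CO) = (1/1) × 19.48 = 19.48 mol
V(CO) = nRT/P = 19.48 × 8.314 × 919.15 / 69.2 = 2151 L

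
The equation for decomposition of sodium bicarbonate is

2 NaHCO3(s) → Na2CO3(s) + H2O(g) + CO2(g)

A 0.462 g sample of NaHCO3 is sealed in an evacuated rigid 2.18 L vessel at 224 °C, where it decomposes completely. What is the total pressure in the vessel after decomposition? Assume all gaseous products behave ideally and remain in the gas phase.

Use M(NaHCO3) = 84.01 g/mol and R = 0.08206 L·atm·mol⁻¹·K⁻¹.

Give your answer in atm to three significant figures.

n(NaHCO3) = 0.462 / 84.01 = 0.005499 mol
n(gas produced) = (2/2) × 0.005499 = 0.005499 mol
P = nRT/V = 0.005499 × 0.08206 × 497.15 / 2.18 = 0.1029 atm

0.103 atm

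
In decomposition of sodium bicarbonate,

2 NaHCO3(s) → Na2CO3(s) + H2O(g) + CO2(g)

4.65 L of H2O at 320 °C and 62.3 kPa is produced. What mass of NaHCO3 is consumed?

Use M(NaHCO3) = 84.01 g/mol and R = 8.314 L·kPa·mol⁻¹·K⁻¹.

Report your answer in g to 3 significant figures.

n(H2O) = PV/RT = (62.3 × 4.65) / (8.314 × 593.15) = 0.05874 mol
n(NaHCO3) = (2/1) × 0.05874 = 0.1175 mol
m(NaHCO3) = 0.1175 × 84.01 = 9.871 g

9.87 g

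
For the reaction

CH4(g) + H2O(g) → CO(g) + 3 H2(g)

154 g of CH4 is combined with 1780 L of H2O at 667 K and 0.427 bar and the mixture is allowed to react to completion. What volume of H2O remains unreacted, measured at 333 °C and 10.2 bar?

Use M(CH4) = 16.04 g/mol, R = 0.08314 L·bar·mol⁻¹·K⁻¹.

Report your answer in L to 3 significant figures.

20.3 L

n(CH4) = 154 / 16.04 = 9.601 mol
n(H2O) = PV/RT = (0.427 × 1780) / (0.08314 × 667) = 13.71 mol
For 9.601 mol CH4, stoichiometry requires (1/1) × 9.601 = 9.601 mol H2O; 13.71 mol is available, so CH4 is limiting.
n(H2O) consumed = (1/1) × 9.601 = 9.601 mol; remaining = 13.71 − 9.601 = 4.109 mol
V(H2O) = nRT/P = 4.109 × 0.08314 × 606.15 / 10.2 = 20.30 L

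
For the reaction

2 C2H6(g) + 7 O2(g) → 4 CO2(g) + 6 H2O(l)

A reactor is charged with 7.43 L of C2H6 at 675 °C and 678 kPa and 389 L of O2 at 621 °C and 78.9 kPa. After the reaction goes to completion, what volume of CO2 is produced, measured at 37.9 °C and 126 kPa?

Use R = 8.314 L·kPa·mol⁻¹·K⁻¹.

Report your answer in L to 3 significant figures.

26.2 L

n(C2H6) = PV/RT = (678 × 7.43) / (8.314 × 948.15) = 0.6390 mol
n(O2) = PV/RT = (78.9 × 389) / (8.314 × 894.15) = 4.129 mol
For 0.6390 mol C2H6, stoichiometry requires (7/2) × 0.6390 = 2.236 mol O2; 4.129 mol is available, so C2H6 is limiting.
n(CO2) = (4/2) × 0.6390 = 1.278 mol
V(CO2) = nRT/P = 1.278 × 8.314 × 311.05 / 126 = 26.23 L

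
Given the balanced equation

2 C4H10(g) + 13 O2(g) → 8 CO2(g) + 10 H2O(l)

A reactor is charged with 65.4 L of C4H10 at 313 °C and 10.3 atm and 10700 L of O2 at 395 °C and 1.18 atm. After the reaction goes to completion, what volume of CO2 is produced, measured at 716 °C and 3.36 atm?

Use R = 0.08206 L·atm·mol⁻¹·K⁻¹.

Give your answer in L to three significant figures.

n(C4H10) = PV/RT = (10.3 × 65.4) / (0.08206 × 586.15) = 14.00 mol
n(O2) = PV/RT = (1.18 × 10700) / (0.08206 × 668.15) = 230.3 mol
For 14.00 mol C4H10, stoichiometry requires (13/2) × 14.00 = 91.00 mol O2; 230.3 mol is available, so C4H10 is limiting.
n(CO2) = (8/2) × 14.00 = 56.00 mol
V(CO2) = nRT/P = 56.00 × 0.08206 × 989.15 / 3.36 = 1353 L

1350 L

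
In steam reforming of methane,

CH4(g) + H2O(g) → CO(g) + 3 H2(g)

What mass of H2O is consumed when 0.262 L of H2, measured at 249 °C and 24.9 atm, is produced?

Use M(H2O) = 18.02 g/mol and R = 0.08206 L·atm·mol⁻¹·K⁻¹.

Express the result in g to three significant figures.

n(H2) = PV/RT = (24.9 × 0.262) / (0.08206 × 522.15) = 0.1523 mol
n(H2O) = (1/3) × 0.1523 = 0.05077 mol
m(H2O) = 0.05077 × 18.02 = 0.9149 g

0.915 g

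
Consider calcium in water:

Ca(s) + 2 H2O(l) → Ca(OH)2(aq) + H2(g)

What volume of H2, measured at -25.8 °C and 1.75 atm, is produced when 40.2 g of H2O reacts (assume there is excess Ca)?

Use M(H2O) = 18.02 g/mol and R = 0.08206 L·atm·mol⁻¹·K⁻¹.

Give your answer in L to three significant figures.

n(H2O) = 40.20 / 18.02 = 2.231 mol
n(H2) = (1/2) × 2.231 = 1.115 mol
V = nRT/P = 1.115 × 0.08206 × 247.35 / 1.75 = 12.93 L

12.9 L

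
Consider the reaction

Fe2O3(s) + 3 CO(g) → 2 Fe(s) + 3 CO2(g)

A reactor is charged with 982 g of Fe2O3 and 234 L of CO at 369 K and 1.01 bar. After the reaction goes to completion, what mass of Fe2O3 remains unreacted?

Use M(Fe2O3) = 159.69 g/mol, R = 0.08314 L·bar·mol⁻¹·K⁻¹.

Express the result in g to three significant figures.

n(Fe2O3) = 982 / 159.69 = 6.149 mol
n(CO) = PV/RT = (1.01 × 234) / (0.08314 × 369) = 7.704 mol
For 6.149 mol Fe2O3, stoichiometry requires (3/1) × 6.149 = 18.45 mol CO; 7.704 mol is available, so CO is limiting.
n(Fe2O3) consumed = (1/3) × 7.704 = 2.568 mol; remaining = 6.149 − 2.568 = 3.581 mol
m(Fe2O3) = 3.581 × 159.69 = 571.8 g

572 g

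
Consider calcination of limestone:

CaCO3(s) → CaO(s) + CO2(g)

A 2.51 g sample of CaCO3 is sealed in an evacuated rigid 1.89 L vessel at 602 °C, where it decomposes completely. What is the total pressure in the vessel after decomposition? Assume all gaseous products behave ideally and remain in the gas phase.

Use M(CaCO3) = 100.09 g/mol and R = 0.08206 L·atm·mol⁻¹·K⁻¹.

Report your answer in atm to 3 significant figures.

0.953 atm

n(CaCO3) = 2.51 / 100.09 = 0.02508 mol
n(gas produced) = (1/1) × 0.02508 = 0.02508 mol
P = nRT/V = 0.02508 × 0.08206 × 875.15 / 1.89 = 0.9530 atm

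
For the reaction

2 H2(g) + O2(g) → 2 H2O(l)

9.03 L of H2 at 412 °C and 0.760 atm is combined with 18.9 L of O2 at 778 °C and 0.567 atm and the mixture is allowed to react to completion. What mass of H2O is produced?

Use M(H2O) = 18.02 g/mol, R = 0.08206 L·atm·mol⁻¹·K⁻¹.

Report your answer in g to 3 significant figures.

n(H2) = PV/RT = (0.760 × 9.03) / (0.08206 × 685.15) = 0.1221 mol
n(O2) = PV/RT = (0.567 × 18.9) / (0.08206 × 1051.15) = 0.1242 mol
For 0.1221 mol H2, stoichiometry requires (1/2) × 0.1221 = 0.06105 mol O2; 0.1242 mol is available, so H2 is limiting.
n(H2O) = (2/2) × 0.1221 = 0.1221 mol
m(H2O) = 0.1221 × 18.02 = 2.200 g

2.20 g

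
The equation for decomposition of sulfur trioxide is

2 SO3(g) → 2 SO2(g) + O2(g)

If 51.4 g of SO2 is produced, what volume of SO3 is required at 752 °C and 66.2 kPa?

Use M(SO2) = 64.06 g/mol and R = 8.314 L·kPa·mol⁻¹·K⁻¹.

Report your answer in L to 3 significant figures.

n(SO2) = 51.40 / 64.06 = 0.8024 mol
n(SO3) = (2/2) × 0.8024 = 0.8024 mol
V = nRT/P = 0.8024 × 8.314 × 1025.15 / 66.2 = 103.3 L

103 L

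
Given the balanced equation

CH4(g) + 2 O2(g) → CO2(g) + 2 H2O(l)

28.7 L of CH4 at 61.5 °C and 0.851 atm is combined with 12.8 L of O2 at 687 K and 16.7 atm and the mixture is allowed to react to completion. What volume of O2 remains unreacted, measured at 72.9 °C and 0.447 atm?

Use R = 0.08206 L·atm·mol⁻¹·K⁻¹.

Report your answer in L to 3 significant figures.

128 L

n(CH4) = PV/RT = (0.851 × 28.7) / (0.08206 × 334.65) = 0.8894 mol
n(O2) = PV/RT = (16.7 × 12.8) / (0.08206 × 687) = 3.792 mol
For 0.8894 mol CH4, stoichiometry requires (2/1) × 0.8894 = 1.779 mol O2; 3.792 mol is available, so CH4 is limiting.
n(O2) consumed = (2/1) × 0.8894 = 1.779 mol; remaining = 3.792 − 1.779 = 2.013 mol
V(O2) = nRT/P = 2.013 × 0.08206 × 346.05 / 0.447 = 127.9 L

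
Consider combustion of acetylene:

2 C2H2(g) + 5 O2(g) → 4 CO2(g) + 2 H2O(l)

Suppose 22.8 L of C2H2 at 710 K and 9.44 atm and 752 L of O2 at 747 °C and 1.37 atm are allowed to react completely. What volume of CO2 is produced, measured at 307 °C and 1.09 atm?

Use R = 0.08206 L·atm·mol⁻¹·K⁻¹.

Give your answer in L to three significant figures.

n(C2H2) = PV/RT = (9.44 × 22.8) / (0.08206 × 710) = 3.694 mol
n(O2) = PV/RT = (1.37 × 752) / (0.08206 × 1020.15) = 12.31 mol
For 3.694 mol C2H2, stoichiometry requires (5/2) × 3.694 = 9.235 mol O2; 12.31 mol is available, so C2H2 is limiting.
n(CO2) = (4/2) × 3.694 = 7.388 mol
V(CO2) = nRT/P = 7.388 × 0.08206 × 580.15 / 1.09 = 322.7 L

323 L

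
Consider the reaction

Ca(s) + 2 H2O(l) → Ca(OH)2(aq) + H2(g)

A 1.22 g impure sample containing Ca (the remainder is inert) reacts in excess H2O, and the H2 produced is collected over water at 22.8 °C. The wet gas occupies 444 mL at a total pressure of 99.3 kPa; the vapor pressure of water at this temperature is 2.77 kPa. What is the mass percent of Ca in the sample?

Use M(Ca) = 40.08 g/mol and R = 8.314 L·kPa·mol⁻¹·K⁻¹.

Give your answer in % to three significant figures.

57.2 %

P(H2) = 99.3 − 2.77 = 96.53 kPa
n(H2) = PV/RT = (96.53 × 0.4440) / (8.314 × 295.95) = 0.01742 mol
n(Ca) = (1/1) × 0.01742 = 0.01742 mol
m(Ca) = 0.01742 × 40.08 = 0.6982 g
%Ca = 0.6982 / 1.22 × 100 = 57.23%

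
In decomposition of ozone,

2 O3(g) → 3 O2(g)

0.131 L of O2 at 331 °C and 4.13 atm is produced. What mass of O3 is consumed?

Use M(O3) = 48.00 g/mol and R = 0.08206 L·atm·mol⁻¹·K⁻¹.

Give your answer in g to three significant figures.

n(O2) = PV/RT = (4.13 × 0.131) / (0.08206 × 604.15) = 0.01091 mol
n(O3) = (2/3) × 0.01091 = 0.007273 mol
m(O3) = 0.007273 × 48.00 = 0.3491 g

0.349 g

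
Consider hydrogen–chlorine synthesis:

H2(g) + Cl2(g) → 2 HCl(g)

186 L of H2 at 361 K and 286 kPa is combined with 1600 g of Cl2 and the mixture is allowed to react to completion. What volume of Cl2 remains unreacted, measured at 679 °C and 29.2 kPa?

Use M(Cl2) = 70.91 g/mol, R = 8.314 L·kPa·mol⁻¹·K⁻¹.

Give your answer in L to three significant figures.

n(H2) = PV/RT = (286 × 186) / (8.314 × 361) = 17.72 mol
n(Cl2) = 1600 / 70.91 = 22.56 mol
For 17.72 mol H2, stoichiometry requires (1/1) × 17.72 = 17.72 mol Cl2; 22.56 mol is available, so H2 is limiting.
n(Cl2) consumed = (1/1) × 17.72 = 17.72 mol; remaining = 22.56 − 17.72 = 4.840 mol
V(Cl2) = nRT/P = 4.840 × 8.314 × 952.15 / 29.2 = 1312 L

1310 L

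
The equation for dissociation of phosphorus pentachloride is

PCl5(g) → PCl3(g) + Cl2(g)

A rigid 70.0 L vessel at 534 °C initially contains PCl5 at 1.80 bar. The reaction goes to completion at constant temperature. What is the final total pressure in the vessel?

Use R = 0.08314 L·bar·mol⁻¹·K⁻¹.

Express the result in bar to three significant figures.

Rigid vessel, constant T ⇒ P scales with total gas moles (1 → 2).
P_final = (2/1) × 1.80 = 3.600 bar

3.60 bar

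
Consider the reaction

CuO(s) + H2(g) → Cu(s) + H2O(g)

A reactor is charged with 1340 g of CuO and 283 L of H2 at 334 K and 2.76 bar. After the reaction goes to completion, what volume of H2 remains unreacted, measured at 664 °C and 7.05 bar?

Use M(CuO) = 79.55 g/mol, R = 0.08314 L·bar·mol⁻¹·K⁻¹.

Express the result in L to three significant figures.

125 L

n(CuO) = 1340 / 79.55 = 16.84 mol
n(H2) = PV/RT = (2.76 × 283) / (0.08314 × 334) = 28.13 mol
For 16.84 mol CuO, stoichiometry requires (1/1) × 16.84 = 16.84 mol H2; 28.13 mol is available, so CuO is limiting.
n(H2) consumed = (1/1) × 16.84 = 16.84 mol; remaining = 28.13 − 16.84 = 11.29 mol
V(H2) = nRT/P = 11.29 × 0.08314 × 937.15 / 7.05 = 124.8 L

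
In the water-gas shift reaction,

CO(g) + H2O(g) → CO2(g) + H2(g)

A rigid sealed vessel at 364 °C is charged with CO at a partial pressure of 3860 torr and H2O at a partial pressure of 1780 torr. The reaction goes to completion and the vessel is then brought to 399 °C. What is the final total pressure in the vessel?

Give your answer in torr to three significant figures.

Because the vessel is rigid and T is held at 364 °C, work the stoichiometry in partial pressures (P_i = n_iRT/V).
P(H2O) required for 3860 torr of CO = (1/1) × 3860 = 3860 torr; available 1780 torr, so H2O is limiting.
P(CO) remaining = 3860 − (1/1) × 1780 = 2080 torr
P(gaseous products) = (1+1)/1 × 1780 = 3560 torr
P_total at 364 °C = 2080 + 3560 = 5640 torr
Scaling to 399 °C: P = 5640 × 672.15/637.15 = 5950 torr

5950 torr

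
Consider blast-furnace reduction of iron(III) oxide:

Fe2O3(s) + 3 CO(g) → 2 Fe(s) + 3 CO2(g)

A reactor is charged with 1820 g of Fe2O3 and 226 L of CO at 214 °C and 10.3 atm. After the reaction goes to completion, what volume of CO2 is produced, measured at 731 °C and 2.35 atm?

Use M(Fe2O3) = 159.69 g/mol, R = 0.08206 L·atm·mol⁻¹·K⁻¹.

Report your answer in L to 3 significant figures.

n(Fe2O3) = 1820 / 159.69 = 11.40 mol
n(CO) = PV/RT = (10.3 × 226) / (0.08206 × 487.15) = 58.23 mol
For 11.40 mol Fe2O3, stoichiometry requires (3/1) × 11.40 = 34.20 mol CO; 58.23 mol is available, so Fe2O3 is limiting.
n(CO2) = (3/1) × 11.40 = 34.20 mol
V(CO2) = nRT/P = 34.20 × 0.08206 × 1004.15 / 2.35 = 1199 L

1200 L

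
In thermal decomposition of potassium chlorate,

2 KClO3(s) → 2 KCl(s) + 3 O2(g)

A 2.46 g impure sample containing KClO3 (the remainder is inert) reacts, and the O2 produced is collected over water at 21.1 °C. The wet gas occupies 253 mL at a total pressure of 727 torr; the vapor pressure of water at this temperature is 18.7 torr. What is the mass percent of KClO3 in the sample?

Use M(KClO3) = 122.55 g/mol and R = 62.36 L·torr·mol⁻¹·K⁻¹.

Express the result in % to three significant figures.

P(O2) = 727 − 18.7 = 708.3 torr
n(O2) = PV/RT = (708.3 × 0.2530) / (62.36 × 294.25) = 0.009766 mol
n(KClO3) = (2/3) × 0.009766 = 0.006511 mol
m(KClO3) = 0.006511 × 122.55 = 0.7979 g
%KClO3 = 0.7979 / 2.46 × 100 = 32.43%

32.4 %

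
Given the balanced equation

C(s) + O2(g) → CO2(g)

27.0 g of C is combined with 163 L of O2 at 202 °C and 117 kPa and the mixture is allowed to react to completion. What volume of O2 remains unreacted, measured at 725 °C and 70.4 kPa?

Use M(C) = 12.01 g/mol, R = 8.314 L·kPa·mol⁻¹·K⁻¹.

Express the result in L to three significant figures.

n(C) = 27.0 / 12.01 = 2.248 mol
n(O2) = PV/RT = (117 × 163) / (8.314 × 475.15) = 4.828 mol
For 2.248 mol C, stoichiometry requires (1/1) × 2.248 = 2.248 mol O2; 4.828 mol is available, so C is limiting.
n(O2) consumed = (1/1) × 2.248 = 2.248 mol; remaining = 4.828 − 2.248 = 2.580 mol
V(O2) = nRT/P = 2.580 × 8.314 × 998.15 / 70.4 = 304.1 L

304 L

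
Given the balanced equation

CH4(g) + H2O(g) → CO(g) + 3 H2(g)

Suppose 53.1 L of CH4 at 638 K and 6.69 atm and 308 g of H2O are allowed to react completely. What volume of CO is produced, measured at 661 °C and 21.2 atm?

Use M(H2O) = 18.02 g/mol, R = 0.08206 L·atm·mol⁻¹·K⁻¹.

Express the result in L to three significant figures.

24.5 L

n(CH4) = PV/RT = (6.69 × 53.1) / (0.08206 × 638) = 6.785 mol
n(H2O) = 308 / 18.02 = 17.09 mol
For 6.785 mol CH4, stoichiometry requires (1/1) × 6.785 = 6.785 mol H2O; 17.09 mol is available, so CH4 is limiting.
n(CO) = (1/1) × 6.785 = 6.785 mol
V(CO) = nRT/P = 6.785 × 0.08206 × 934.15 / 21.2 = 24.53 L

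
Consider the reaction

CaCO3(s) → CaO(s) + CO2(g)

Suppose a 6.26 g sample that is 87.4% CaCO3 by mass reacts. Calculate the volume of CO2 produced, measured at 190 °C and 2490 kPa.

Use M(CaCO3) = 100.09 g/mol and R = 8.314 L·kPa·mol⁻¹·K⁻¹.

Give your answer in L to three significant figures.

0.0845 L

mass of CaCO3 = 6.26 × 87.4/100 = 5.471 g
n(CaCO3) = 5.471 / 100.09 = 0.05466 mol
n(CO2) = (1/1) × 0.05466 = 0.05466 mol
V = nRT/P = 0.05466 × 8.314 × 463.15 / 2490 = 0.08453 L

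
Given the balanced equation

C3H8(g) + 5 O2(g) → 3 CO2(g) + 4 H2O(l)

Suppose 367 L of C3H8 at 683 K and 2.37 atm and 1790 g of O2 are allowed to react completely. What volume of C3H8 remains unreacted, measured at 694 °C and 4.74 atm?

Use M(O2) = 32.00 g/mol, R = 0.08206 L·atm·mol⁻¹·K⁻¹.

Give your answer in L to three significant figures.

72.5 L

n(C3H8) = PV/RT = (2.37 × 367) / (0.08206 × 683) = 15.52 mol
n(O2) = 1790 / 32.00 = 55.94 mol
For 15.52 mol C3H8, stoichiometry requires (5/1) × 15.52 = 77.60 mol O2; 55.94 mol is available, so O2 is limiting.
n(C3H8) consumed = (1/5) × 55.94 = 11.19 mol; remaining = 15.52 − 11.19 = 4.330 mol
V(C3H8) = nRT/P = 4.330 × 0.08206 × 967.15 / 4.74 = 72.50 L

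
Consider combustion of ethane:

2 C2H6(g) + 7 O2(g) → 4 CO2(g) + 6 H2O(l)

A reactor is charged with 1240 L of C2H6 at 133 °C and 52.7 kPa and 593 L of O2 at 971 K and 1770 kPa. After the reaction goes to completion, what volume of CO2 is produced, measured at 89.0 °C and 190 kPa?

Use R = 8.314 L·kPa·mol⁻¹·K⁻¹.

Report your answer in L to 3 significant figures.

613 L

n(C2H6) = PV/RT = (52.7 × 1240) / (8.314 × 406.15) = 19.35 mol
n(O2) = PV/RT = (1770 × 593) / (8.314 × 971) = 130.0 mol
For 19.35 mol C2H6, stoichiometry requires (7/2) × 19.35 = 67.73 mol O2; 130.0 mol is available, so C2H6 is limiting.
n(CO2) = (4/2) × 19.35 = 38.70 mol
V(CO2) = nRT/P = 38.70 × 8.314 × 362.15 / 190 = 613.3 L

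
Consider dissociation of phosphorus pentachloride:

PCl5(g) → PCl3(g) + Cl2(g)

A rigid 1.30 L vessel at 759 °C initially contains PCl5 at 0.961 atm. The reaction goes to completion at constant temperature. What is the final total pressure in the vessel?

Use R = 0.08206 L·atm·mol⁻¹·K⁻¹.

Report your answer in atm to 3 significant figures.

Rigid vessel, constant T ⇒ P scales with total gas moles (1 → 2).
P_final = (2/1) × 0.961 = 1.922 atm

1.92 atm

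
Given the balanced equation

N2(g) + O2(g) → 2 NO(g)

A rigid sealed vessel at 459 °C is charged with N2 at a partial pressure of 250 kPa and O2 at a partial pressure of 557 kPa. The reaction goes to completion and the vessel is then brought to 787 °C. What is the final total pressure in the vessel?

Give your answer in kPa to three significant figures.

1170 kPa

At constant V, partial pressures at 459 °C are proportional to moles, so apply stoichiometry directly to pressures.
P(O2) required for 250 kPa of N2 = (1/1) × 250 = 250.0 kPa; available 557 kPa, so N2 is limiting.
P(O2) remaining = 557 − (1/1) × 250 = 307.0 kPa
P(gaseous products) = (2)/1 × 250 = 500.0 kPa
P_total at 459 °C = 307.0 + 500.0 = 807.0 kPa
Scaling to 787 °C: P = 807.0 × 1060.15/732.15 = 1169 kPa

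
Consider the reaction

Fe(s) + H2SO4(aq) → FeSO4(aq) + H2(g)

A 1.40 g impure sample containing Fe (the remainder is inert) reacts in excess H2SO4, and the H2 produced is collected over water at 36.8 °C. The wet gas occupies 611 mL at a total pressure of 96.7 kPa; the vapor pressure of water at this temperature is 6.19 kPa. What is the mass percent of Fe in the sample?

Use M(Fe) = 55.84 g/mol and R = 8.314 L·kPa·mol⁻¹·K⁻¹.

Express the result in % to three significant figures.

P(H2) = 96.7 − 6.19 = 90.51 kPa
n(H2) = PV/RT = (90.51 × 0.6110) / (8.314 × 309.95) = 0.02146 mol
n(Fe) = (1/1) × 0.02146 = 0.02146 mol
m(Fe) = 0.02146 × 55.84 = 1.198 g
%Fe = 1.198 / 1.40 × 100 = 85.57%

85.6 %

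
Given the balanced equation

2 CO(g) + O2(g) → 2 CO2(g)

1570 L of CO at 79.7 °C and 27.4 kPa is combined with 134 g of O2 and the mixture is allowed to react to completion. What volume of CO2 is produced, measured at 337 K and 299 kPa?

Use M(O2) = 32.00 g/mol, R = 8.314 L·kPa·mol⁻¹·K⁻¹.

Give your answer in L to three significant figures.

n(CO) = PV/RT = (27.4 × 1570) / (8.314 × 352.85) = 14.66 mol
n(O2) = 134 / 32.00 = 4.188 mol
For 14.66 mol CO, stoichiometry requires (1/2) × 14.66 = 7.330 mol O2; 4.188 mol is available, so O2 is limiting.
n(CO2) = (2/1) × 4.188 = 8.376 mol
V(CO2) = nRT/P = 8.376 × 8.314 × 337 / 299 = 78.49 L

78.5 L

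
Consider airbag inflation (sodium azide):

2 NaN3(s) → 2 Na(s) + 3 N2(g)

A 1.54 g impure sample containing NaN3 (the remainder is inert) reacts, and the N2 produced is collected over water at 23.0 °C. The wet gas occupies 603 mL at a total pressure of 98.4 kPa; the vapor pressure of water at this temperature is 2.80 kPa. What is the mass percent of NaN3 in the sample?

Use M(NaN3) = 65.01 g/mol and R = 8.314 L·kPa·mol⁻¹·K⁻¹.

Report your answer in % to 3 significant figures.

P(N2) = 98.4 − 2.80 = 95.60 kPa
n(N2) = PV/RT = (95.60 × 0.6030) / (8.314 × 296.15) = 0.02341 mol
n(NaN3) = (2/3) × 0.02341 = 0.01561 mol
m(NaN3) = 0.01561 × 65.01 = 1.015 g
%NaN3 = 1.015 / 1.54 × 100 = 65.91%

65.9 %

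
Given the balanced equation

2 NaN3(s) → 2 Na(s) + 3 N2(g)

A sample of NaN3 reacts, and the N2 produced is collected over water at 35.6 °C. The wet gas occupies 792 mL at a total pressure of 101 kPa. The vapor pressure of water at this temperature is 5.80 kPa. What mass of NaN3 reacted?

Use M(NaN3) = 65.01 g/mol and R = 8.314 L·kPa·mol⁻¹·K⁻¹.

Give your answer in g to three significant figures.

1.27 g

P(N2) = 101 − 5.80 = 95.20 kPa
n(N2) = PV/RT = (95.20 × 0.7920) / (8.314 × 308.75) = 0.02937 mol
n(NaN3) = (2/3) × 0.02937 = 0.01958 mol
m(NaN3) = 0.01958 × 65.01 = 1.273 g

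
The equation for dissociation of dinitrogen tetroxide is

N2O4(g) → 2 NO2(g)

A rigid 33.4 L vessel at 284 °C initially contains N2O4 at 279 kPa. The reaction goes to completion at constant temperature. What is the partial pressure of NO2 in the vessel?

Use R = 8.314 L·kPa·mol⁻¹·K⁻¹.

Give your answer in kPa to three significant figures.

558 kPa

n(N2O4)₀ = PV/RT = (279 × 33.4) / (8.314 × 557.15) = 2.012 mol
n(NO2) = (2/1) × 2.012 = 4.024 mol
P(NO2) = nRT/V = 4.024 × 8.314 × 557.15 / 33.4 = 558.1 kPa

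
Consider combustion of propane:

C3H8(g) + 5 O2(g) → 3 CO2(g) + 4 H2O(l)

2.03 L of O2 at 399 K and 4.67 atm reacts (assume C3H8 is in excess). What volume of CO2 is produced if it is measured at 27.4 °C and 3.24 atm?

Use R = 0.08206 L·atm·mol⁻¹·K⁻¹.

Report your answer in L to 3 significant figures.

1.32 L

n(O2) = PV/RT = (4.67 × 2.03) / (0.08206 × 399) = 0.2895 mol
n(CO2) = (3/5) × 0.2895 = 0.1737 mol
V = nRT/P = 0.1737 × 0.08206 × 300.55 / 3.24 = 1.322 L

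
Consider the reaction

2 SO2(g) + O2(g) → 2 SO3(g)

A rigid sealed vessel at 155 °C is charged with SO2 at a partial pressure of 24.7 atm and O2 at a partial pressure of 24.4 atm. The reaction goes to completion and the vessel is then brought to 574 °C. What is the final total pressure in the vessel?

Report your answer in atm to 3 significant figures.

72.7 atm

Because the vessel is rigid and T is held at 155 °C, work the stoichiometry in partial pressures (P_i = n_iRT/V).
P(O2) required for 24.7 atm of SO2 = (1/2) × 24.7 = 12.35 atm; available 24.4 atm, so SO2 is limiting.
P(O2) remaining = 24.4 − (1/2) × 24.7 = 12.05 atm
P(gaseous products) = (2)/2 × 24.7 = 24.70 atm
P_total at 155 °C = 12.05 + 24.70 = 36.75 atm
Scaling to 574 °C: P = 36.75 × 847.15/428.15 = 72.71 atm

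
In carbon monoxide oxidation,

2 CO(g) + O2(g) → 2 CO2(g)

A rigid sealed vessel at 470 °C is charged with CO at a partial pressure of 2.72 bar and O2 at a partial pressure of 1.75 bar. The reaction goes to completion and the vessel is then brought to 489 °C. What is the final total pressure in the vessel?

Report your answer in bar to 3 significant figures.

At constant V, partial pressures at 470 °C are proportional to moles, so apply stoichiometry directly to pressures.
P(O2) required for 2.72 bar of CO = (1/2) × 2.72 = 1.360 bar; available 1.75 bar, so CO is limiting.
P(O2) remaining = 1.75 − (1/2) × 2.72 = 0.3900 bar
P(gaseous products) = (2)/2 × 2.72 = 2.720 bar
P_total at 470 °C = 0.3900 + 2.720 = 3.110 bar
Scaling to 489 °C: P = 3.110 × 762.15/743.15 = 3.190 bar

3.19 bar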